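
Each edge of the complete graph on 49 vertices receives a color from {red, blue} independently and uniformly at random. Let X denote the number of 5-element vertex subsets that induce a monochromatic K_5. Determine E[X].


Let X = Σ_S X_S over the C(49, 5) = 1906884 subsets S of size 5, where X_S = 1 if the K_5 on S is monochromatic.
For a fixed S, the K_5 on S has C(5, 2) = 10 edges. P[all 10 edges red] = (1/2)^10, and likewise for blue, so P[monochromatic] = 2·(1/2)^10 = 2^{1 − 10} = 1/512.
Summing: E[X] = C(49, 5) · 2^{1 − 10} = 1906884 · 1/512 = 476721/128.
Numerically: E[X] ≈ 3724.3828.

E[X] = C(49,5)·2^(1−C(5,2)) = 476721/128 ≈ 3724.3828.


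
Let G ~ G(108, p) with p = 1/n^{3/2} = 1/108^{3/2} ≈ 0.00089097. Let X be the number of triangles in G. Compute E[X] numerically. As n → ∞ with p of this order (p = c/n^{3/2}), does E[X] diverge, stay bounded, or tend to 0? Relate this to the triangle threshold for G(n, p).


Number of potential triangles: C(108, 3) = 204156.
Each occurs with probability p³ ≈ (0.00089097)³ ≈ 7.0728281e-10.
By linearity: E[X] = C(108, 3)·p³ ≈ 204156 · 7.0728281e-10 ≈ 0.00014.
Since α = 3/2 > 1, p = c/n^{3/2} = o(1/n) is below the triangle threshold p ~ 1/n. Asymptotically E[X] ~ (c³/6)·n^{3(1−α)} = (1³/6)·n^{-1.5} → 0, so by Markov's inequality G has no triangles w.h.p.

E[X] ≈ 0.00014; in regime p = Θ(1/n^{3/2}) E[X] tends to 0 (below the triangle threshold p ~ 1/n).


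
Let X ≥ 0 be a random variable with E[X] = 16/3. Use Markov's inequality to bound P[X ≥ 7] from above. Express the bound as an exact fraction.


μ = E[X] = 16/3, a = 7.
Markov: P[X ≥ 7] ≤ μ/a = (16/3)/7 = 16/21.
Numerically: ≈ 0.7619.
(Since a = 7 > μ = 5.3333, the bound 16/21 is < 1 and informative.)

P[X ≥ 7] ≤ 16/21 ≈ 0.7619.


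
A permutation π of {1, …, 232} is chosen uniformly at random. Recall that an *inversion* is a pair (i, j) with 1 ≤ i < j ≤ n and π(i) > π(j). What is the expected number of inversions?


Write X = Σ X_I over the C(232, 2) = 26796 pairs i < j, with X_I the indicator of one inversion.
There are 26796 indicators.
For each fixed pair i < j, the values π(i) and π(j) are two distinct elements of {1, …, 232} in uniformly random order; by symmetry P[π(i) > π(j)] = 1/2.
By linearity: E[X] = 26796 · (1/2) = C(232, 2) · (1/2) = 26796/2 = 13398 ≈ 13398.000.

E[X] = 13398 = 13398.000.


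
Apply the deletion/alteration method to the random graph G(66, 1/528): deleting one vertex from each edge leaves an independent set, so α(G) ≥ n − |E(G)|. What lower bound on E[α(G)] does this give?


E[|E(G)|] = C(66, 2)·p = 2145 · (1/528) = 65/16.
E[α(G)] ≥ n − E[|E(G)|] = 66 − 65/16 = 991/16.
Numerically: ≈ 61.9375.
(This is only a lower bound; the true E[α(G)] may be larger.)

E[α(G)] ≥ 991/16 ≈ 61.9375.


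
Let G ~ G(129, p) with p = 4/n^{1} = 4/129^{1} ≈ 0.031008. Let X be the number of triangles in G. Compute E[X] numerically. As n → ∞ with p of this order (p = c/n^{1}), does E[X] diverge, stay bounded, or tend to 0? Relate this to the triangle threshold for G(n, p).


Number of potential triangles: C(129, 3) = 349504.
Each occurs with probability p³ ≈ (0.031008)³ ≈ 2.9813354e-05.
By linearity: E[X] = C(129, 3)·p³ ≈ 349504 · 2.9813354e-05 ≈ 10.41989.
Here α = 1, so p = 4/n is exactly at the triangle threshold p ~ 1/n. Asymptotically E[X] → c³/6 = 4³/6 = 32/3 ≈ 10.66667, a bounded constant. In this regime the triangle count is asymptotically Poisson(c³/6).

E[X] ≈ 10.41989; in regime p = Θ(1/n^{1}) E[X] stays bounded (at the triangle threshold p ~ 1/n).


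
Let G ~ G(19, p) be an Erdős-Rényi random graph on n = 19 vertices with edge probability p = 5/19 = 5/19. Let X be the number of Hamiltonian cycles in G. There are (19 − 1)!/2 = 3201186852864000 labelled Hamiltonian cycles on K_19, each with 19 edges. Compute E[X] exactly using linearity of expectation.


K_19 has (19 − 1)!/2 = 3201186852864000 labelled Hamiltonian cycles.
For each such Hamiltonian cycle H, let X_H = 1 if all 19 edges of H are present in G. Then P[X_H = 1] = p^{19} = (5/19)^{19} = 19073486328125/1978419655660313589123979.
Summing the indicators: E[X] = Σ_H E[X_H] = 3201186852864000 · p^{19} = 3201186852864000 · 19073486328125/1978419655660313589123979 = 61057793671875000000000000000/1978419655660313589123979.
Numerically: E[X] ≈ 3.09e+04.

E[X] = 3201186852864000 · (5/19)^{19} = 61057793671875000000000000000/1978419655660313589123979 ≈ 3.09e+04.


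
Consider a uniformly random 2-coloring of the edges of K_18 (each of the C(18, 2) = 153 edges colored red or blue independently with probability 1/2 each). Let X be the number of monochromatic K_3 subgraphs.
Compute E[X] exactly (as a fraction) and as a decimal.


Let X = Σ_S X_S over the C(18, 3) = 816 subsets S of size 3, where X_S = 1 if the K_3 on S is monochromatic.
For a fixed S, the K_3 on S has C(3, 2) = 3 edges. P[all 3 edges red] = (1/2)^3, and likewise for blue, so P[monochromatic] = 2·(1/2)^3 = 2^{1 − 3} = 1/4.
Summing: E[X] = C(18, 3) · 2^{1 − 3} = 816 · 1/4 = 204.
Numerically: E[X] ≈ 204.00000.

E[X] = C(18,3)·2^(1−C(3,2)) = 204 ≈ 204.00000.


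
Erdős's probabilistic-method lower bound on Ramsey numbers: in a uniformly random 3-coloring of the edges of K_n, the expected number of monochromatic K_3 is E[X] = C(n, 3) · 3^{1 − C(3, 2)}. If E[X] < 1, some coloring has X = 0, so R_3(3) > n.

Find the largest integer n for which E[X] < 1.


We need C(n, 3) · 3^{1 − 3} < 1, i.e. C(n, 3) < 3^{3 − 1} = 9.
Check values of n near the boundary:
  n = 3: C(3, 3) = 1; 1 < 9? YES
  n = 4: C(4, 3) = 4; 4 < 9? YES
  n = 5: C(5, 3) = 10; 10 < 9? NO
  n = 6: C(6, 3) = 20; 20 < 9? NO
The largest n with C(n, 3) < 9 is n = 4 (where E[X] = 4/9 ≈ 0.4444444). Hence R_3(3) > 4, i.e. R_3(3) ≥ 5.

Largest n = 4; hence R_3(3) > 4.


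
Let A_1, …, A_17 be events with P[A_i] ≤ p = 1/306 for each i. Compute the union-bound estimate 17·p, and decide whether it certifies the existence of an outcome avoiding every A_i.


Union bound: P[∪_{i=1}^{17} A_i] ≤ Σ_i P[A_i] ≤ 17·p = 17·(1/306) = 1/18.
Numerically: 1/18 ≈ 0.0556.
Is 1/18 < 1? YES.
Since P[∪ A_i] ≤ 1/18 < 1, the complement has P[∩ A_i^c] ≥ 1 − 1/18 = 17/18 > 0, so some outcome avoids every A_i.

17·p = 1/18 ≈ 0.0556; existence CERTIFIED by the union bound.


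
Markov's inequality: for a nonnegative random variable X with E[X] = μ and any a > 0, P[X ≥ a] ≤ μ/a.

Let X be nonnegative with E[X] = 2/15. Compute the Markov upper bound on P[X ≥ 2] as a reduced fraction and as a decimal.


μ = E[X] = 2/15, a = 2.
Markov: P[X ≥ 2] ≤ μ/a = (2/15)/2 = 1/15.
Numerically: ≈ 0.067.
(Since a = 2 > μ = 0.133, the bound 1/15 is < 1 and informative.)

P[X ≥ 2] ≤ 1/15 ≈ 0.067.


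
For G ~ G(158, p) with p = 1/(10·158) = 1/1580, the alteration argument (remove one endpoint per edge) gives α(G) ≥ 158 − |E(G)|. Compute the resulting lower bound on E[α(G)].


E[|E(G)|] = C(158, 2)·p = 12403 · (1/1580) = 157/20.
E[α(G)] ≥ n − E[|E(G)|] = 158 − 157/20 = 3003/20.
Numerically: ≈ 150.15000.
(This is only a lower bound; the true E[α(G)] may be larger.)

E[α(G)] ≥ 3003/20 ≈ 150.15000.


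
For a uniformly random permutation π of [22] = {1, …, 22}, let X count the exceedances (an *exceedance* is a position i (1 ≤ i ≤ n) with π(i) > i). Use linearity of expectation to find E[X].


Write X = Σ_{i=1}^{22} X_i, where X_i = 1_{π(i) > i}.
For each fixed i, π(i) is uniform over {1, …, 22} (marginal of a uniform permutation), so P[π(i) > i] = (n − i)/n. Summing: Σ_{i=1}^{22} (n − i)/n = (0 + 1 + … + 21)/22 = 22(22 − 1)/(2·22) = (22 − 1)/2.
Hence E[X] = Σ_{i=1}^{22} (22 − i)/22 = 21/2 ≈ 10.5000.

E[X] = 21/2 = 10.5000.


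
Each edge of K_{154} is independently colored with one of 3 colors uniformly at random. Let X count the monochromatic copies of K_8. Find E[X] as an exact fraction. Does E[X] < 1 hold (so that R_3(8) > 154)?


E[X] = C(154, 8) · 3^{1 − 28} = 6521818990995 · 3^{−27} = 6521818990995/7625597484987.
As a reduced fraction: E[X] = 724646554555/847288609443 ≈ 0.855.
Is E[X] < 1? YES.
Since E[X] < 1, there exists a 3-coloring of K_{154} with no monochromatic K_8; hence R_3(8) > 154.

E[X] = 724646554555/847288609443 ≈ 0.855; E[X] < 1, so R_3(8) > 154.


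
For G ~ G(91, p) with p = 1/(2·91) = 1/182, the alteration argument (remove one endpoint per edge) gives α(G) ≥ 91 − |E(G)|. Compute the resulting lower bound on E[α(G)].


E[|E(G)|] = C(91, 2)·p = 4095 · (1/182) = 45/2.
E[α(G)] ≥ n − E[|E(G)|] = 91 − 45/2 = 137/2.
Numerically: ≈ 68.500.
(This is only a lower bound; the true E[α(G)] may be larger.)

E[α(G)] ≥ 137/2 ≈ 68.500.


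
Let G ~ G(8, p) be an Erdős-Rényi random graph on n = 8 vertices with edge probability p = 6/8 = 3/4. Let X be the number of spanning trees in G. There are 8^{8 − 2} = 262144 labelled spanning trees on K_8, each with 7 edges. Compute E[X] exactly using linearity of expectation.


K_8 has 8^{8 − 2} = 262144 labelled spanning trees.
For each such spanning tree H, let X_H = 1 if all 7 edges of H are present in G. Then P[X_H = 1] = p^{7} = (3/4)^{7} = 2187/16384.
By linearity: E[X] = Σ_H E[X_H] = 262144 · p^{7} = 262144 · 2187/16384 = 34992.
Numerically: E[X] ≈ 34992.

E[X] = 262144 · (3/4)^{7} = 34992 ≈ 34992.


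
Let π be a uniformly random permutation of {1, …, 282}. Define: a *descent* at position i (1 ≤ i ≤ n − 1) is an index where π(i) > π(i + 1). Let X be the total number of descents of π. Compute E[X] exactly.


Write X = Σ X_I over i = 1, …, 281, with X_I the indicator of one descent.
There are 281 indicators.
For each fixed i, the pair (π(i), π(i+1)) is a uniformly random ordered pair of distinct values from {1, …, 282}; by symmetry P[π(i) > π(i+1)] = 1/2.
By linearity: E[X] = 281 · (1/2) = (282 − 1) · (1/2) = 281/2 ≈ 140.500000.

E[X] = 281/2 = 140.500000.


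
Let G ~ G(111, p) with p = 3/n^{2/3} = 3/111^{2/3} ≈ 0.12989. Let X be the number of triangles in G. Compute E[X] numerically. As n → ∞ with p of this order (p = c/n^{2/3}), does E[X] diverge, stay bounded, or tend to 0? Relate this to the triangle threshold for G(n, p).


Number of potential triangles: C(111, 3) = 221815.
Each occurs with probability p³ ≈ (0.12989)³ ≈ 2.1913806e-03.
By linearity: E[X] = C(111, 3)·p³ ≈ 221815 · 2.1913806e-03 ≈ 486.08108.
Since α = 2/3 < 1, p = c/n^{2/3} ≫ 1/n is above the triangle threshold p ~ 1/n. Asymptotically E[X] ~ (c³/6)·n^{3(1−α)} = (3³/6)·n^{1} → ∞; triangles are abundant w.h.p.

E[X] ≈ 486.08108; in regime p = Θ(1/n^{2/3}) E[X] diverges (above the triangle threshold p ~ 1/n).


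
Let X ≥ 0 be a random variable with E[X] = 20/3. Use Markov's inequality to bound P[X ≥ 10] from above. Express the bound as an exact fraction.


μ = E[X] = 20/3, a = 10.
Markov: P[X ≥ 10] ≤ μ/a = (20/3)/10 = 2/3.
Numerically: ≈ 0.66667.
(Since a = 10 > μ = 6.66667, the bound 2/3 is < 1 and informative.)

P[X ≥ 10] ≤ 2/3 ≈ 0.66667.


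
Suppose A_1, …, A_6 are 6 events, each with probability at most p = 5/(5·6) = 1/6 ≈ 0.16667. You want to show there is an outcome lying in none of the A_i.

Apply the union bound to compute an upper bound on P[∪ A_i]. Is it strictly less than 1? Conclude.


Union bound: P[∪_{i=1}^{6} A_i] ≤ Σ_i P[A_i] ≤ 6·p = 6·(1/6) = 1.
Numerically: 1 ≈ 1.00000.
Is 1 < 1? NO.
Since the bound 1 is ≥ 1, the union bound is uninformative here; it does NOT by itself certify existence.

6·p = 1 ≈ 1.00000; existence NOT certified by the union bound.


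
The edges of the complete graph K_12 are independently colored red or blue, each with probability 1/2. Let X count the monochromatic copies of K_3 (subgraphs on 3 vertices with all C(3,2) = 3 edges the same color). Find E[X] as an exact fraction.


Let X = Σ_S X_S over the C(12, 3) = 220 subsets S of size 3, where X_S = 1 if the K_3 on S is monochromatic.
For a fixed S, the K_3 on S has C(3, 2) = 3 edges. P[all 3 edges red] = (1/2)^3, and likewise for blue, so P[monochromatic] = 2·(1/2)^3 = 2^{1 − 3} = 1/4.
By linearity: E[X] = C(12, 3) · 2^{1 − 3} = 220 · 1/4 = 55.
Numerically: E[X] ≈ 55.000000.

E[X] = C(12,3)·2^(1−C(3,2)) = 55 ≈ 55.000000.


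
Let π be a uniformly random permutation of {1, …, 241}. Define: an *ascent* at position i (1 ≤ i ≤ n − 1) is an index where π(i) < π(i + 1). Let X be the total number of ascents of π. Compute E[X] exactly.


Write X = Σ X_I over i = 1, …, 240, with X_I the indicator of one ascent.
There are 240 indicators.
For each fixed i, the pair (π(i), π(i+1)) is a uniformly random ordered pair of distinct values from {1, …, 241}; by symmetry P[π(i) < π(i+1)] = 1/2.
By linearity: E[X] = 240 · (1/2) = (241 − 1) · (1/2) = 120 ≈ 120.000000.

E[X] = 120 = 120.000000.


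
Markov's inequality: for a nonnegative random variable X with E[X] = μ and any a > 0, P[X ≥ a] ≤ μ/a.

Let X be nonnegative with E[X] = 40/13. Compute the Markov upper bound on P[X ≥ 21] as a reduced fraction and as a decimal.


μ = E[X] = 40/13, a = 21.
Markov: P[X ≥ 21] ≤ μ/a = (40/13)/21 = 40/273.
Numerically: ≈ 0.1465.
(Since a = 21 > μ = 3.0769, the bound 40/273 is < 1 and informative.)

P[X ≥ 21] ≤ 40/273 ≈ 0.1465.


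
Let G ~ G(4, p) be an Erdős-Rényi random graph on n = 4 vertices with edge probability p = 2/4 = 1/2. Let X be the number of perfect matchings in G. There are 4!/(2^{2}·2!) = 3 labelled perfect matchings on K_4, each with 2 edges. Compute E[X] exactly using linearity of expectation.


K_4 has 4!/(2^{2}·2!) = 3 labelled perfect matchings.
For each such perfect matching H, let X_H = 1 if all 2 edges of H are present in G. Then P[X_H = 1] = p^{2} = (1/2)^{2} = 1/4.
By linearity: E[X] = Σ_H E[X_H] = 3 · p^{2} = 3 · 1/4 = 3/4.
Numerically: E[X] ≈ 0.75.

E[X] = 3 · (1/2)^{2} = 3/4 ≈ 0.75.


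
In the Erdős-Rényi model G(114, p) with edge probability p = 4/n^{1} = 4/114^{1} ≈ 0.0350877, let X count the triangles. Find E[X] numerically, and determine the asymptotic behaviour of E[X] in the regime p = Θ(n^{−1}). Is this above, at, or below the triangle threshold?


Number of potential triangles: C(114, 3) = 240464.
Each occurs with probability p³ ≈ (0.0350877)³ ≈ 4.31981770e-05.
By linearity: E[X] = C(114, 3)·p³ ≈ 240464 · 4.31981770e-05 ≈ 10.387606.
Here α = 1, so p = 4/n is exactly at the triangle threshold p ~ 1/n. Asymptotically E[X] → c³/6 = 4³/6 = 32/3 ≈ 10.666667, a bounded constant. In this regime the triangle count is asymptotically Poisson(c³/6).

E[X] ≈ 10.387606; in regime p = Θ(1/n^{1}) E[X] stays bounded (at the triangle threshold p ~ 1/n).


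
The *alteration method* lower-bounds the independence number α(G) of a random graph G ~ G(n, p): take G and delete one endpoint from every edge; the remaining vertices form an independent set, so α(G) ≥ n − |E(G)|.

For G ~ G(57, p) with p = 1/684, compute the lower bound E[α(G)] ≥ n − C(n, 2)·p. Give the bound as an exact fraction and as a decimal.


E[|E(G)|] = C(57, 2)·p = 1596 · (1/684) = 7/3.
E[α(G)] ≥ n − E[|E(G)|] = 57 − 7/3 = 164/3.
Numerically: ≈ 54.66667.
(This is only a lower bound; the true E[α(G)] may be larger.)

E[α(G)] ≥ 164/3 ≈ 54.66667.


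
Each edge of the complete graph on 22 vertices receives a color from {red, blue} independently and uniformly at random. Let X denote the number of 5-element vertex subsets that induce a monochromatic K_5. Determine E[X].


Let X = Σ_S X_S over the C(22, 5) = 26334 subsets S of size 5, where X_S = 1 if the K_5 on S is monochromatic.
For a fixed S, the K_5 on S has C(5, 2) = 10 edges. P[all 10 edges red] = (1/2)^10, and likewise for blue, so P[monochromatic] = 2·(1/2)^10 = 2^{1 − 10} = 1/512.
Summing: E[X] = C(22, 5) · 2^{1 − 10} = 26334 · 1/512 = 13167/256.
Numerically: E[X] ≈ 51.433594.

E[X] = C(22,5)·2^(1−C(5,2)) = 13167/256 ≈ 51.433594.


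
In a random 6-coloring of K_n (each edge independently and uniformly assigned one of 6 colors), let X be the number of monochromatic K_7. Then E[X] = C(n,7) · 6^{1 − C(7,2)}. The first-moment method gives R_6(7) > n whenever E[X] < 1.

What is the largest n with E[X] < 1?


We need C(n, 7) · 6^{1 − 21} < 1, i.e. C(n, 7) < 6^{21 − 1} = 3656158440062976.
Check values of n near the boundary:
  n = 562: C(562, 7) = 3384017972944752; 3384017972944752 < 3656158440062976? YES
  n = 563: C(563, 7) = 3426622515769596; 3426622515769596 < 3656158440062976? YES
  n = 564: C(564, 7) = 3469685994423792; 3469685994423792 < 3656158440062976? YES
  n = 565: C(565, 7) = 3513212521235560; 3513212521235560 < 3656158440062976? YES
  n = 566: C(566, 7) = 3557206237959440; 3557206237959440 < 3656158440062976? YES
  n = 567: C(567, 7) = 3601671315933933; 3601671315933933 < 3656158440062976? YES
  n = 568: C(568, 7) = 3646611956239704; 3646611956239704 < 3656158440062976? YES
  n = 569: C(569, 7) = 3692032389858348; 3692032389858348 < 3656158440062976? NO
  n = 570: C(570, 7) = 3737936877831720; 3737936877831720 < 3656158440062976? NO
  n = 571: C(571, 7) = 3784329711421830; 3784329711421830 < 3656158440062976? NO
The largest n with C(n, 7) < 3656158440062976 is n = 568 (where E[X] = 16882462760369/16926659444736 ≈ 0.9974). Hence R_6(7) > 568, i.e. R_6(7) ≥ 569.

Largest n = 568; hence R_6(7) > 568.


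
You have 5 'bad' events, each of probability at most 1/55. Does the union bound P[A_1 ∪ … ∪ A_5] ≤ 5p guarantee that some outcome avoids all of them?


Union bound: P[∪_{i=1}^{5} A_i] ≤ Σ_i P[A_i] ≤ 5·p = 5·(1/55) = 1/11.
Numerically: 1/11 ≈ 0.090909.
Is 1/11 < 1? YES.
Since P[∪ A_i] ≤ 1/11 < 1, the complement has P[∩ A_i^c] ≥ 1 − 1/11 = 10/11 > 0, so some outcome avoids every A_i.

5·p = 1/11 ≈ 0.090909; existence CERTIFIED by the union bound.


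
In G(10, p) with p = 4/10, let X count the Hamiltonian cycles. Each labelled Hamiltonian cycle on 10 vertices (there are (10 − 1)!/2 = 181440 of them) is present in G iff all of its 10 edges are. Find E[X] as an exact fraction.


K_10 has (10 − 1)!/2 = 181440 labelled Hamiltonian cycles.
For each such Hamiltonian cycle H, let X_H = 1 if all 10 edges of H are present in G. Then P[X_H = 1] = p^{10} = (2/5)^{10} = 1024/9765625.
Summing the indicators: E[X] = Σ_H E[X_H] = 181440 · p^{10} = 181440 · 1024/9765625 = 37158912/1953125.
Numerically: E[X] ≈ 19.03.

E[X] = 181440 · (2/5)^{10} = 37158912/1953125 ≈ 19.03.


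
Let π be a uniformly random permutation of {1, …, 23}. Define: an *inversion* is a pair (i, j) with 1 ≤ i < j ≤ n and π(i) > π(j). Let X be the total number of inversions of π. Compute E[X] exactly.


Write X = Σ X_I over the C(23, 2) = 253 pairs i < j, with X_I the indicator of one inversion.
There are 253 indicators.
For each fixed pair i < j, the values π(i) and π(j) are two distinct elements of {1, …, 23} in uniformly random order; by symmetry P[π(i) > π(j)] = 1/2.
By linearity: E[X] = 253 · (1/2) = C(23, 2) · (1/2) = 253/2 = 253/2 ≈ 126.500.

E[X] = 253/2 = 126.500.


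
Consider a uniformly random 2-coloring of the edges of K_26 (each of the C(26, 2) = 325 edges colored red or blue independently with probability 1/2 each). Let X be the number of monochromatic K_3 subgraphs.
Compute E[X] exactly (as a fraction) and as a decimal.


Let X = Σ_S X_S over the C(26, 3) = 2600 subsets S of size 3, where X_S = 1 if the K_3 on S is monochromatic.
For a fixed S, the K_3 on S has C(3, 2) = 3 edges. P[all 3 edges red] = (1/2)^3, and likewise for blue, so P[monochromatic] = 2·(1/2)^3 = 2^{1 − 3} = 1/4.
By linearity: E[X] = C(26, 3) · 2^{1 − 3} = 2600 · 1/4 = 650.
Numerically: E[X] ≈ 650.000000.

E[X] = C(26,3)·2^(1−C(3,2)) = 650 ≈ 650.000000.


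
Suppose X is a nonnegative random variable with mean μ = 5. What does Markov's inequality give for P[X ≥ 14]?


μ = E[X] = 5, a = 14.
Markov: P[X ≥ 14] ≤ μ/a = (5)/14 = 5/14.
Numerically: ≈ 0.357143.
(Since a = 14 > μ = 5.000000, the bound 5/14 is < 1 and informative.)

P[X ≥ 14] ≤ 5/14 ≈ 0.357143.


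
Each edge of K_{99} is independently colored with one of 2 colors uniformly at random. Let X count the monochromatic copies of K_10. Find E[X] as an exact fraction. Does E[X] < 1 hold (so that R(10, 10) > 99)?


E[X] = C(99, 10) · 2^{1 − 45} = 15579278510796 · 2^{−44} = 15579278510796/17592186044416.
As a reduced fraction: E[X] = 3894819627699/4398046511104 ≈ 0.8855795.
Is E[X] < 1? YES.
Since E[X] < 1, there exists a 2-coloring of K_{99} with no monochromatic K_10; hence R(10, 10) > 99.

E[X] = 3894819627699/4398046511104 ≈ 0.8855795; E[X] < 1, so R(10, 10) > 99.


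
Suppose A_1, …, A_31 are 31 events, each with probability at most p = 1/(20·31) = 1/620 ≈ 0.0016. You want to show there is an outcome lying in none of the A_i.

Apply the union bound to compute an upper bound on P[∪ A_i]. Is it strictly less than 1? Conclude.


Union bound: P[∪_{i=1}^{31} A_i] ≤ Σ_i P[A_i] ≤ 31·p = 31·(1/620) = 1/20.
Numerically: 1/20 ≈ 0.0500.
Is 1/20 < 1? YES.
Since P[∪ A_i] ≤ 1/20 < 1, the complement has P[∩ A_i^c] ≥ 1 − 1/20 = 19/20 > 0, so some outcome avoids every A_i.

31·p = 1/20 ≈ 0.0500; existence CERTIFIED by the union bound.


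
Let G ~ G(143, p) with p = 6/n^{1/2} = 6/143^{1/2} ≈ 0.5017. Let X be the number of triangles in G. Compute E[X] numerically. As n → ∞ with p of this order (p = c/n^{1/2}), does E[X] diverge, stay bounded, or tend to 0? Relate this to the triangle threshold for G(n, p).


Number of potential triangles: C(143, 3) = 477191.
Each occurs with probability p³ ≈ (0.5017)³ ≈ 1.263135e-01.
By linearity: E[X] = C(143, 3)·p³ ≈ 477191 · 1.263135e-01 ≈ 60275.6551.
Since α = 1/2 < 1, p = c/n^{1/2} ≫ 1/n is above the triangle threshold p ~ 1/n. Asymptotically E[X] ~ (c³/6)·n^{3(1−α)} = (6³/6)·n^{1.5} → ∞; triangles are abundant w.h.p.

E[X] ≈ 60275.6551; in regime p = Θ(1/n^{1/2}) E[X] diverges (above the triangle threshold p ~ 1/n).


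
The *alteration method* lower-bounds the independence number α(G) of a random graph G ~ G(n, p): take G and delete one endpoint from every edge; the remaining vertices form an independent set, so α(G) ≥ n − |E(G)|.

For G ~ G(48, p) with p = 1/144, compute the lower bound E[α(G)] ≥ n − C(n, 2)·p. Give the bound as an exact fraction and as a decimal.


E[|E(G)|] = C(48, 2)·p = 1128 · (1/144) = 47/6.
E[α(G)] ≥ n − E[|E(G)|] = 48 − 47/6 = 241/6.
Numerically: ≈ 40.1667.
(This is only a lower bound; the true E[α(G)] may be larger.)

E[α(G)] ≥ 241/6 ≈ 40.1667.


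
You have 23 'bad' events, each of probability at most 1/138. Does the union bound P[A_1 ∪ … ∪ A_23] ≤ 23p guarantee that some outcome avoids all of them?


Union bound: P[∪_{i=1}^{23} A_i] ≤ Σ_i P[A_i] ≤ 23·p = 23·(1/138) = 1/6.
Numerically: 1/6 ≈ 0.166667.
Is 1/6 < 1? YES.
Since P[∪ A_i] ≤ 1/6 < 1, the complement has P[∩ A_i^c] ≥ 1 − 1/6 = 5/6 > 0, so some outcome avoids every A_i.

23·p = 1/6 ≈ 0.166667; existence CERTIFIED by the union bound.


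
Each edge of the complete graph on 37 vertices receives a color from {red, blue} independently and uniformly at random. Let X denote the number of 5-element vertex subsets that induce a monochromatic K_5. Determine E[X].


Let X = Σ_S X_S over the C(37, 5) = 435897 subsets S of size 5, where X_S = 1 if the K_5 on S is monochromatic.
For a fixed S, the K_5 on S has C(5, 2) = 10 edges. P[all 10 edges red] = (1/2)^10, and likewise for blue, so P[monochromatic] = 2·(1/2)^10 = 2^{1 − 10} = 1/512.
By linearity of expectation: E[X] = C(37, 5) · 2^{1 − 10} = 435897 · 1/512 = 435897/512.
Numerically: E[X] ≈ 851.36133.

E[X] = C(37,5)·2^(1−C(5,2)) = 435897/512 ≈ 851.36133.


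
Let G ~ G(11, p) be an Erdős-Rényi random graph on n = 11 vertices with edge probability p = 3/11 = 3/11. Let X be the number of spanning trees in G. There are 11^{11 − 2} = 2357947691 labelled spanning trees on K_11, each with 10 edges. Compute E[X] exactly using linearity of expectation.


K_11 has 11^{11 − 2} = 2357947691 labelled spanning trees.
For each such spanning tree H, let X_H = 1 if all 10 edges of H are present in G. Then P[X_H = 1] = p^{10} = (3/11)^{10} = 59049/25937424601.
By linearity of expectation: E[X] = Σ_H E[X_H] = 2357947691 · p^{10} = 2357947691 · 59049/25937424601 = 59049/11.
Numerically: E[X] ≈ 5368.09.

E[X] = 2357947691 · (3/11)^{10} = 59049/11 ≈ 5368.09.


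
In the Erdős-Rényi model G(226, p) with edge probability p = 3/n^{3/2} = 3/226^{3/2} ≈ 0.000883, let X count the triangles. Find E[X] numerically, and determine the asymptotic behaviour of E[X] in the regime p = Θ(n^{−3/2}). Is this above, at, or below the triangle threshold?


Number of potential triangles: C(226, 3) = 1898400.
Each occurs with probability p³ ≈ (0.000883)³ ≈ 6.88455e-10.
By linearity: E[X] = C(226, 3)·p³ ≈ 1898400 · 6.88455e-10 ≈ 0.001.
Since α = 3/2 > 1, p = c/n^{3/2} = o(1/n) is below the triangle threshold p ~ 1/n. Asymptotically E[X] ~ (c³/6)·n^{3(1−α)} = (3³/6)·n^{-1.5} → 0, so by Markov's inequality G has no triangles w.h.p.

E[X] ≈ 0.001; in regime p = Θ(1/n^{3/2}) E[X] tends to 0 (below the triangle threshold p ~ 1/n).


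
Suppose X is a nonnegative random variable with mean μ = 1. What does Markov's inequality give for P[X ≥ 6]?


μ = E[X] = 1, a = 6.
Markov: P[X ≥ 6] ≤ μ/a = (1)/6 = 1/6.
Numerically: ≈ 0.16667.
(Since a = 6 > μ = 1.00000, the bound 1/6 is < 1 and informative.)

P[X ≥ 6] ≤ 1/6 ≈ 0.16667.


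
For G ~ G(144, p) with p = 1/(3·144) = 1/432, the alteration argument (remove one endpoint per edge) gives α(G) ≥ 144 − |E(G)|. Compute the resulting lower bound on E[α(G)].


E[|E(G)|] = C(144, 2)·p = 10296 · (1/432) = 143/6.
E[α(G)] ≥ n − E[|E(G)|] = 144 − 143/6 = 721/6.
Numerically: ≈ 120.1667.
(This is only a lower bound; the true E[α(G)] may be larger.)

E[α(G)] ≥ 721/6 ≈ 120.1667.


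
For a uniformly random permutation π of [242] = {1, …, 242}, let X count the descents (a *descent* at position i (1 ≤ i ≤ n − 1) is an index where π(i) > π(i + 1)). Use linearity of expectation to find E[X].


Write X = Σ X_I over i = 1, …, 241, with X_I the indicator of one descent.
There are 241 indicators.
For each fixed i, the pair (π(i), π(i+1)) is a uniformly random ordered pair of distinct values from {1, …, 242}; by symmetry P[π(i) > π(i+1)] = 1/2.
By linearity: E[X] = 241 · (1/2) = (242 − 1) · (1/2) = 241/2 ≈ 120.50000.

E[X] = 241/2 = 120.50000.


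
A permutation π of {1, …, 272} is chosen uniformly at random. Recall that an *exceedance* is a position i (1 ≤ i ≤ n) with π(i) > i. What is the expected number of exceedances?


Write X = Σ_{i=1}^{272} X_i, where X_i = 1_{π(i) > i}.
For each fixed i, π(i) is uniform over {1, …, 272} (marginal of a uniform permutation), so P[π(i) > i] = (n − i)/n. Summing: Σ_{i=1}^{272} (n − i)/n = (0 + 1 + … + 271)/272 = 272(272 − 1)/(2·272) = (272 − 1)/2.
Hence E[X] = Σ_{i=1}^{272} (272 − i)/272 = 271/2 ≈ 135.5000.

E[X] = 271/2 = 135.5000.


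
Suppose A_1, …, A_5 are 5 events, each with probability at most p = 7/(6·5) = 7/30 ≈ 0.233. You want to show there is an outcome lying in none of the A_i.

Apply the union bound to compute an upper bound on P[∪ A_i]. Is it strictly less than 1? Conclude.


Union bound: P[∪_{i=1}^{5} A_i] ≤ Σ_i P[A_i] ≤ 5·p = 5·(7/30) = 7/6.
Numerically: 7/6 ≈ 1.167.
Is 7/6 < 1? NO.
Since the bound 7/6 is ≥ 1, the union bound is uninformative here; it does NOT by itself certify existence.

5·p = 7/6 ≈ 1.167; existence NOT certified by the union bound.


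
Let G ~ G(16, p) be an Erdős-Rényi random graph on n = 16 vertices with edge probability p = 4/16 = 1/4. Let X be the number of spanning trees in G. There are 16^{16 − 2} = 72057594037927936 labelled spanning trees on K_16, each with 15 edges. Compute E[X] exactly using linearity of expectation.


K_16 has 16^{16 − 2} = 72057594037927936 labelled spanning trees.
For each such spanning tree H, let X_H = 1 if all 15 edges of H are present in G. Then P[X_H = 1] = p^{15} = (1/4)^{15} = 1/1073741824.
Summing the indicators: E[X] = Σ_H E[X_H] = 72057594037927936 · p^{15} = 72057594037927936 · 1/1073741824 = 67108864.
Numerically: E[X] ≈ 6.711e+07.

E[X] = 72057594037927936 · (1/4)^{15} = 67108864 ≈ 6.711e+07.


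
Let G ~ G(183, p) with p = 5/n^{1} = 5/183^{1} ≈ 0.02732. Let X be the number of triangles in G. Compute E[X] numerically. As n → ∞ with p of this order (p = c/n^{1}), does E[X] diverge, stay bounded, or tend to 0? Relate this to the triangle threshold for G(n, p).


Number of potential triangles: C(183, 3) = 1004731.
Each occurs with probability p³ ≈ (0.02732)³ ≈ 2.039655e-05.
By linearity: E[X] = C(183, 3)·p³ ≈ 1004731 · 2.039655e-05 ≈ 20.4930.
Here α = 1, so p = 5/n is exactly at the triangle threshold p ~ 1/n. Asymptotically E[X] → c³/6 = 5³/6 = 125/6 ≈ 20.8333, a bounded constant. In this regime the triangle count is asymptotically Poisson(c³/6).

E[X] ≈ 20.4930; in regime p = Θ(1/n^{1}) E[X] stays bounded (at the triangle threshold p ~ 1/n).


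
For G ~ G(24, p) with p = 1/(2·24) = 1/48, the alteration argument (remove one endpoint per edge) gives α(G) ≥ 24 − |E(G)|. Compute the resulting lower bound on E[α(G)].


E[|E(G)|] = C(24, 2)·p = 276 · (1/48) = 23/4.
E[α(G)] ≥ n − E[|E(G)|] = 24 − 23/4 = 73/4.
Numerically: ≈ 18.2500.
(This is only a lower bound; the true E[α(G)] may be larger.)

E[α(G)] ≥ 73/4 ≈ 18.2500.


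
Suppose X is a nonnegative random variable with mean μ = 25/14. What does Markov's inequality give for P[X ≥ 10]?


μ = E[X] = 25/14, a = 10.
Markov: P[X ≥ 10] ≤ μ/a = (25/14)/10 = 5/28.
Numerically: ≈ 0.1786.
(Since a = 10 > μ = 1.7857, the bound 5/28 is < 1 and informative.)

P[X ≥ 10] ≤ 5/28 ≈ 0.1786.


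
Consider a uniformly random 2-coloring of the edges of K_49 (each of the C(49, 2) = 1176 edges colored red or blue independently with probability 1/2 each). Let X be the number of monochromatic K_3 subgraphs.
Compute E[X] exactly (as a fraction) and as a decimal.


Let X = Σ_S X_S over the C(49, 3) = 18424 subsets S of size 3, where X_S = 1 if the K_3 on S is monochromatic.
For a fixed S, the K_3 on S has C(3, 2) = 3 edges. P[all 3 edges red] = (1/2)^3, and likewise for blue, so P[monochromatic] = 2·(1/2)^3 = 2^{1 − 3} = 1/4.
By linearity: E[X] = C(49, 3) · 2^{1 − 3} = 18424 · 1/4 = 4606.
Numerically: E[X] ≈ 4606.000.

E[X] = C(49,3)·2^(1−C(3,2)) = 4606 ≈ 4606.000.


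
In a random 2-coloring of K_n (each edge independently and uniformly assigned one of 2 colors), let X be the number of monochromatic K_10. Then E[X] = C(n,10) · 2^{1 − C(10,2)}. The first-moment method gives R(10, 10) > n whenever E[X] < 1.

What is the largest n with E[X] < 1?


We need C(n, 10) · 2^{1 − 45} < 1, i.e. C(n, 10) < 2^{45 − 1} = 17592186044416.
Check values of n near the boundary:
  n = 98: C(98, 10) = 14005614014756; 14005614014756 < 17592186044416? YES
  n = 99: C(99, 10) = 15579278510796; 15579278510796 < 17592186044416? YES
  n = 100: C(100, 10) = 17310309456440; 17310309456440 < 17592186044416? YES
  n = 101: C(101, 10) = 19212541264840; 19212541264840 < 17592186044416? NO
The largest n with C(n, 10) < 17592186044416 is n = 100 (where E[X] = 2163788682055/2199023255552 ≈ 0.9840). Hence R(10, 10) > 100, i.e. R(10, 10) ≥ 101.

Largest n = 100; hence R(10, 10) > 100.


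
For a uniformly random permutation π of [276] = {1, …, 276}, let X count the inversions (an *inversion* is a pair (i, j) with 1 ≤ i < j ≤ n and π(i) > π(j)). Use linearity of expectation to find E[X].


Write X = Σ X_I over the C(276, 2) = 37950 pairs i < j, with X_I the indicator of one inversion.
There are 37950 indicators.
For each fixed pair i < j, the values π(i) and π(j) are two distinct elements of {1, …, 276} in uniformly random order; by symmetry P[π(i) > π(j)] = 1/2.
By linearity: E[X] = 37950 · (1/2) = C(276, 2) · (1/2) = 37950/2 = 18975 ≈ 18975.00000.

E[X] = 18975 = 18975.00000.


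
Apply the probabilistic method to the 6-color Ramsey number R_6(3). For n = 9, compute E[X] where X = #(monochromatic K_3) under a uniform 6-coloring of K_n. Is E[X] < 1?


E[X] = C(9, 3) · 6^{1 − 3} = 84 · 6^{−2} = 84/36.
As a reduced fraction: E[X] = 7/3 ≈ 2.33333.
Is E[X] < 1? NO.
Since E[X] ≥ 1, the first-moment bound is inconclusive at n = 9; it does NOT by itself certify R_6(3) > 9.

E[X] = 7/3 ≈ 2.33333; E[X] ≥ 1; first-moment method inconclusive here.


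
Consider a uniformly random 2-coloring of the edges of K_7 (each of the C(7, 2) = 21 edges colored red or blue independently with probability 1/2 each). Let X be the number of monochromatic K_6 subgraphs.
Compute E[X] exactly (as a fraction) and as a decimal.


Let X = Σ_S X_S over the C(7, 6) = 7 subsets S of size 6, where X_S = 1 if the K_6 on S is monochromatic.
For a fixed S, the K_6 on S has C(6, 2) = 15 edges. P[all 15 edges red] = (1/2)^15, and likewise for blue, so P[monochromatic] = 2·(1/2)^15 = 2^{1 − 15} = 1/16384.
By linearity: E[X] = C(7, 6) · 2^{1 − 15} = 7 · 1/16384 = 7/16384.
Numerically: E[X] ≈ 0.00043.

E[X] = C(7,6)·2^(1−C(6,2)) = 7/16384 ≈ 0.00043.


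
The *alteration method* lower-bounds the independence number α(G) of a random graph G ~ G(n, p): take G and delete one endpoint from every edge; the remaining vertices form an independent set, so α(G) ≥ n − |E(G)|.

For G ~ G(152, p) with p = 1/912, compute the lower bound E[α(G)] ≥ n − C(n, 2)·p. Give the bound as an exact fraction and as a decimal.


E[|E(G)|] = C(152, 2)·p = 11476 · (1/912) = 151/12.
E[α(G)] ≥ n − E[|E(G)|] = 152 − 151/12 = 1673/12.
Numerically: ≈ 139.416667.
(This is only a lower bound; the true E[α(G)] may be larger.)

E[α(G)] ≥ 1673/12 ≈ 139.416667.


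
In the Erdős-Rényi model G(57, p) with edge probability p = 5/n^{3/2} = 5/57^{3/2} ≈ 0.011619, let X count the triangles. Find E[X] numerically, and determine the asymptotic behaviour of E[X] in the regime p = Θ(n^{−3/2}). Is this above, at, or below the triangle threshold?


Number of potential triangles: C(57, 3) = 29260.
Each occurs with probability p³ ≈ (0.011619)³ ≈ 1.5684590e-06.
By linearity: E[X] = C(57, 3)·p³ ≈ 29260 · 1.5684590e-06 ≈ 0.04589.
Since α = 3/2 > 1, p = c/n^{3/2} = o(1/n) is below the triangle threshold p ~ 1/n. Asymptotically E[X] ~ (c³/6)·n^{3(1−α)} = (5³/6)·n^{-1.5} → 0, so by Markov's inequality G has no triangles w.h.p.

E[X] ≈ 0.04589; in regime p = Θ(1/n^{3/2}) E[X] tends to 0 (below the triangle threshold p ~ 1/n).


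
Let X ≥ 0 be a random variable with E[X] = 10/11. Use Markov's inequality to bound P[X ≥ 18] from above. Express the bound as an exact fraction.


μ = E[X] = 10/11, a = 18.
Markov: P[X ≥ 18] ≤ μ/a = (10/11)/18 = 5/99.
Numerically: ≈ 0.050505.
(Since a = 18 > μ = 0.909091, the bound 5/99 is < 1 and informative.)

P[X ≥ 18] ≤ 5/99 ≈ 0.050505.


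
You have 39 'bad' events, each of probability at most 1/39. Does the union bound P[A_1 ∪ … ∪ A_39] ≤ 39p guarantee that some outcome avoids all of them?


Union bound: P[∪_{i=1}^{39} A_i] ≤ Σ_i P[A_i] ≤ 39·p = 39·(1/39) = 1.
Numerically: 1 ≈ 1.000000.
Is 1 < 1? NO.
Since the bound 1 is ≥ 1, the union bound is uninformative here; it does NOT by itself certify existence.

39·p = 1 ≈ 1.000000; existence NOT certified by the union bound.


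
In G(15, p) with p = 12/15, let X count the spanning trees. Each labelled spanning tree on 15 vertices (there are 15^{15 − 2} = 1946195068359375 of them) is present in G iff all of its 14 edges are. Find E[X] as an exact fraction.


K_15 has 15^{15 − 2} = 1946195068359375 labelled spanning trees.
For each such spanning tree H, let X_H = 1 if all 14 edges of H are present in G. Then P[X_H = 1] = p^{14} = (4/5)^{14} = 268435456/6103515625.
By linearity of expectation: E[X] = Σ_H E[X_H] = 1946195068359375 · p^{14} = 1946195068359375 · 268435456/6103515625 = 427972821516288/5.
Numerically: E[X] ≈ 8.56e+13.

E[X] = 1946195068359375 · (4/5)^{14} = 427972821516288/5 ≈ 8.56e+13.


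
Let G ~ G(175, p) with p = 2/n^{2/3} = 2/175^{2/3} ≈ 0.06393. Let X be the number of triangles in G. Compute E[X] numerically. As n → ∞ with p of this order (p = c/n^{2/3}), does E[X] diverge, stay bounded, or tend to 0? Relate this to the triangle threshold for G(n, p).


Number of potential triangles: C(175, 3) = 877975.
Each occurs with probability p³ ≈ (0.06393)³ ≈ 2.612245e-04.
By linearity: E[X] = C(175, 3)·p³ ≈ 877975 · 2.612245e-04 ≈ 229.3486.
Since α = 2/3 < 1, p = c/n^{2/3} ≫ 1/n is above the triangle threshold p ~ 1/n. Asymptotically E[X] ~ (c³/6)·n^{3(1−α)} = (2³/6)·n^{1} → ∞; triangles are abundant w.h.p.

E[X] ≈ 229.3486; in regime p = Θ(1/n^{2/3}) E[X] diverges (above the triangle threshold p ~ 1/n).


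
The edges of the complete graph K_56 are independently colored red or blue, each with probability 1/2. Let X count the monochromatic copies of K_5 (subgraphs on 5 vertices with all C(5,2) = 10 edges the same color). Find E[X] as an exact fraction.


Let X = Σ_S X_S over the C(56, 5) = 3819816 subsets S of size 5, where X_S = 1 if the K_5 on S is monochromatic.
For a fixed S, the K_5 on S has C(5, 2) = 10 edges. P[all 10 edges red] = (1/2)^10, and likewise for blue, so P[monochromatic] = 2·(1/2)^10 = 2^{1 − 10} = 1/512.
By linearity of expectation: E[X] = C(56, 5) · 2^{1 − 10} = 3819816 · 1/512 = 477477/64.
Numerically: E[X] ≈ 7460.578.

E[X] = C(56,5)·2^(1−C(5,2)) = 477477/64 ≈ 7460.578.


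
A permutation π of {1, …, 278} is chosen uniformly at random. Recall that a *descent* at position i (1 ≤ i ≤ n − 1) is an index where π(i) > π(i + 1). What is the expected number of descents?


Write X = Σ X_I over i = 1, …, 277, with X_I the indicator of one descent.
There are 277 indicators.
For each fixed i, the pair (π(i), π(i+1)) is a uniformly random ordered pair of distinct values from {1, …, 278}; by symmetry P[π(i) > π(i+1)] = 1/2.
By linearity: E[X] = 277 · (1/2) = (278 − 1) · (1/2) = 277/2 ≈ 138.50000.

E[X] = 277/2 = 138.50000.


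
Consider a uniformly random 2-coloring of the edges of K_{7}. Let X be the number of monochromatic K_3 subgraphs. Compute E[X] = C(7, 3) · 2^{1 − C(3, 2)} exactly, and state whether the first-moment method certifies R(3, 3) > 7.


E[X] = C(7, 3) · 2^{1 − 3} = 35 · 2^{−2} = 35/4.
As a reduced fraction: E[X] = 35/4 ≈ 8.75000.
Is E[X] < 1? NO.
Since E[X] ≥ 1, the first-moment bound is inconclusive at n = 7; it does NOT by itself certify R(3, 3) > 7.

E[X] = 35/4 ≈ 8.75000; E[X] ≥ 1; first-moment method inconclusive here.


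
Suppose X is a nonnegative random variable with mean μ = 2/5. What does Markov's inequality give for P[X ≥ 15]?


μ = E[X] = 2/5, a = 15.
Markov: P[X ≥ 15] ≤ μ/a = (2/5)/15 = 2/75.
Numerically: ≈ 0.026667.
(Since a = 15 > μ = 0.400000, the bound 2/75 is < 1 and informative.)

P[X ≥ 15] ≤ 2/75 ≈ 0.026667.


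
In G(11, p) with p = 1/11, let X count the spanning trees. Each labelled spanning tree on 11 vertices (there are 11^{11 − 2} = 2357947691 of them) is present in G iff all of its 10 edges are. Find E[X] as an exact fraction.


K_11 has 11^{11 − 2} = 2357947691 labelled spanning trees.
For each such spanning tree H, let X_H = 1 if all 10 edges of H are present in G. Then P[X_H = 1] = p^{10} = (1/11)^{10} = 1/25937424601.
By linearity of expectation: E[X] = Σ_H E[X_H] = 2357947691 · p^{10} = 2357947691 · 1/25937424601 = 1/11.
Numerically: E[X] ≈ 0.090909.

E[X] = 2357947691 · (1/11)^{10} = 1/11 ≈ 0.090909.
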